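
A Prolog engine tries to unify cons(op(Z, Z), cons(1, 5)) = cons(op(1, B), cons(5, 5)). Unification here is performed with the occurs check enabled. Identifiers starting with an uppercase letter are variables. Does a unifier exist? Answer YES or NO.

NO

Decompose cons/2: op(Z, Z) = op(1, B),  cons(1, 5) = cons(5, 5).
Decompose op/2: Z = 1,  Z = B.
Bind Z := 1; substituting into the one remaining equation that mentions Z gives: 1 = B.
Bind B := 1; no other remaining equation mentions B.
Decompose cons/2: 1 = 5,  5 = 5.
Clash: constants 1 and 5 differ; no unifier exists.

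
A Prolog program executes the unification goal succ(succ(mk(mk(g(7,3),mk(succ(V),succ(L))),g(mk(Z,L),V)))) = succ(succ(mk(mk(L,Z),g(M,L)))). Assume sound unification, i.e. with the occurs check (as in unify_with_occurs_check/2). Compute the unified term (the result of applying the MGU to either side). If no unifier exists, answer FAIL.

Decompose succ/1: succ(mk(mk(g(7,3),mk(succ(V),succ(L))),g(mk(Z,L),V))) = succ(mk(mk(L,Z),g(M,L))).
Decompose succ/1: mk(mk(g(7,3),mk(succ(V),succ(L))),g(mk(Z,L),V)) = mk(mk(L,Z),g(M,L)).
Decompose mk/2: mk(g(7,3),mk(succ(V),succ(L))) = mk(L,Z),  g(mk(Z,L),V) = g(M,L).
Decompose mk/2: g(7,3) = L,  mk(succ(V),succ(L)) = Z.
Bind L := g(7,3); substituting into the remaining equations gives: mk(succ(V),succ(g(7,3))) = Z,  g(mk(Z,g(7,3)),V) = g(M,g(7,3)).
Bind Z := mk(succ(V),succ(g(7,3))); substituting into the remaining equation gives: g(mk(mk(succ(V),succ(g(7,3))),g(7,3)),V) = g(M,g(7,3)).
Decompose g/2: mk(mk(succ(V),succ(g(7,3))),g(7,3)) = M,  V = g(7,3).
Bind M := mk(mk(succ(V),succ(g(7,3))),g(7,3)); no other remaining equation mentions M.
Bind V := g(7,3). Substituting into the earlier bindings gives Z := mk(succ(g(7,3)),succ(g(7,3))), M := mk(mk(succ(g(7,3)),succ(g(7,3))),g(7,3)).
Applying the MGU to either side gives succ(succ(mk(mk(g(7,3),mk(succ(g(7,3)),succ(g(7,3)))),g(mk(mk(succ(g(7,3)),succ(g(7,3))),g(7,3)),g(7,3))))).

succ(succ(mk(mk(g(7,3),mk(succ(g(7,3)),succ(g(7,3)))),g(mk(mk(succ(g(7,3)),succ(g(7,3))),g(7,3)),g(7,3)))))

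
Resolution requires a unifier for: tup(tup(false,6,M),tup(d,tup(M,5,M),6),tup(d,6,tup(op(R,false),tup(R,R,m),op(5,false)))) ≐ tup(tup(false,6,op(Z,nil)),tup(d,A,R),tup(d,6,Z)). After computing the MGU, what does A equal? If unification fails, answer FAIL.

Decompose tup/3: tup(false,6,M) ≐ tup(false,6,op(Z,nil)),  tup(d,tup(M,5,M),6) ≐ tup(d,A,R),  tup(d,6,tup(op(R,false),tup(R,R,m),op(5,false))) ≐ tup(d,6,Z).
Decompose tup/3: false ≐ false,  6 ≐ 6,  M ≐ op(Z,nil).
Delete trivial equation false ≐ false.
Delete trivial equation 6 ≐ 6.
Bind M := op(Z,nil); substituting into the one remaining equation that mentions M gives: tup(d,tup(op(Z,nil),5,op(Z,nil)),6) ≐ tup(d,A,R).
Decompose tup/3: d ≐ d,  tup(op(Z,nil),5,op(Z,nil)) ≐ A,  6 ≐ R.
Delete trivial equation d ≐ d.
Bind A := tup(op(Z,nil),5,op(Z,nil)); no other remaining equation mentions A.
Bind R := 6; substituting into the remaining equation gives: tup(d,6,tup(op(6,false),tup(6,6,m),op(5,false))) ≐ tup(d,6,Z).
Decompose tup/3: d ≐ d,  6 ≐ 6,  tup(op(6,false),tup(6,6,m),op(5,false)) ≐ Z.
Delete trivial equation d ≐ d.
Delete trivial equation 6 ≐ 6.
Bind Z := tup(op(6,false),tup(6,6,m),op(5,false)). Substituting into the earlier bindings gives M := op(tup(op(6,false),tup(6,6,m),op(5,false)),nil), A := tup(op(tup(op(6,false),tup(6,6,m),op(5,false)),nil),5,op(tup(op(6,false),tup(6,6,m),op(5,false)),nil)).
MGU = { M ↦ op(tup(op(6,false),tup(6,6,m),op(5,false)),nil), A ↦ tup(op(tup(op(6,false),tup(6,6,m),op(5,false)),nil),5,op(tup(op(6,false),tup(6,6,m),op(5,false)),nil)), R ↦ 6, Z ↦ tup(op(6,false),tup(6,6,m),op(5,false)) }, so A ↦ tup(op(tup(op(6,false),tup(6,6,m),op(5,false)),nil),5,op(tup(op(6,false),tup(6,6,m),op(5,false)),nil)).

tup(op(tup(op(6,false),tup(6,6,m),op(5,false)),nil),5,op(tup(op(6,false),tup(6,6,m),op(5,false)),nil))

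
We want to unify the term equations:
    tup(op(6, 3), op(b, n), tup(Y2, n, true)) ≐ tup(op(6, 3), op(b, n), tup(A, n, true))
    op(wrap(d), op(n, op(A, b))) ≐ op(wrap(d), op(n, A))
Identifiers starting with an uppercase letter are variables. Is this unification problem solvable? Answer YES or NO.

NO

Decompose tup/3: op(6, 3) ≐ op(6, 3),  op(b, n) ≐ op(b, n),  tup(Y2, n, true) ≐ tup(A, n, true).
Delete trivial equation op(6, 3) ≐ op(6, 3).
Delete trivial equation op(b, n) ≐ op(b, n).
Decompose tup/3: Y2 ≐ A,  n ≐ n,  true ≐ true.
Bind Y2 := A; no other remaining equation mentions Y2.
Delete trivial equation n ≐ n.
Delete trivial equation true ≐ true.
Decompose op/2: wrap(d) ≐ wrap(d),  op(n, op(A, b)) ≐ op(n, A).
Delete trivial equation wrap(d) ≐ wrap(d).
Decompose op/2: n ≐ n,  op(A, b) ≐ A.
Delete trivial equation n ≐ n.
Occurs check fails: A occurs in op(A, b); the equation A ≐ op(A, b) has no finite solution.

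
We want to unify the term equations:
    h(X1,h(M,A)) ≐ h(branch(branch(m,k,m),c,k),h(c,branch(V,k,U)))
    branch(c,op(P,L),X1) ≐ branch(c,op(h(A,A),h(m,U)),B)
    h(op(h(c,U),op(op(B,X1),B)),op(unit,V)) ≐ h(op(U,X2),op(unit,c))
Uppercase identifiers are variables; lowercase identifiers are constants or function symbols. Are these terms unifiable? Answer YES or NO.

Decompose h/2: X1 ≐ branch(branch(m,k,m),c,k),  h(M,A) ≐ h(c,branch(V,k,U)).
Bind X1 := branch(branch(m,k,m),c,k); substituting into the 2 remaining equations that mention X1 gives: branch(c,op(P,L),branch(branch(m,k,m),c,k)) ≐ branch(c,op(h(A,A),h(m,U)),B),  h(op(h(c,U),op(op(B,branch(branch(m,k,m),c,k)),B)),op(unit,V)) ≐ h(op(U,X2),op(unit,c)).
Decompose h/2: M ≐ c,  A ≐ branch(V,k,U).
Bind M := c; no other remaining equation mentions M.
Bind A := branch(V,k,U); substituting into the one remaining equation that mentions A gives: branch(c,op(P,L),branch(branch(m,k,m),c,k)) ≐ branch(c,op(h(branch(V,k,U),branch(V,k,U)),h(m,U)),B).
Decompose branch/3: c ≐ c,  op(P,L) ≐ op(h(branch(V,k,U),branch(V,k,U)),h(m,U)),  branch(branch(m,k,m),c,k) ≐ B.
Delete trivial equation c ≐ c.
Decompose op/2: P ≐ h(branch(V,k,U),branch(V,k,U)),  L ≐ h(m,U).
Bind P := h(branch(V,k,U),branch(V,k,U)); no other remaining equation mentions P.
Bind L := h(m,U); no other remaining equation mentions L.
Bind B := branch(branch(m,k,m),c,k); substituting into the remaining equation gives: h(op(h(c,U),op(op(branch(branch(m,k,m),c,k),branch(branch(m,k,m),c,k)),branch(branch(m,k,m),c,k))),op(unit,V)) ≐ h(op(U,X2),op(unit,c)).
Decompose h/2: op(h(c,U),op(op(branch(branch(m,k,m),c,k),branch(branch(m,k,m),c,k)),branch(branch(m,k,m),c,k))) ≐ op(U,X2),  op(unit,V) ≐ op(unit,c).
Decompose op/2: h(c,U) ≐ U,  op(op(branch(branch(m,k,m),c,k),branch(branch(m,k,m),c,k)),branch(branch(m,k,m),c,k)) ≐ X2.
Occurs check fails: U occurs in h(c,U); the equation U ≐ h(c,U) has no finite solution.

NO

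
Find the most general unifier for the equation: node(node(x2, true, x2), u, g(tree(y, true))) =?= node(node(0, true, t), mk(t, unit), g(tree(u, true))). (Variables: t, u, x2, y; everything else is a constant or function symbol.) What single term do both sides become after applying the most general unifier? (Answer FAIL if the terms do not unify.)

node(node(0, true, 0), mk(0, unit), g(tree(mk(0, unit), true)))

Decompose node/3: node(x2, true, x2) =?= node(0, true, t),  u =?= mk(t, unit),  g(tree(y, true)) =?= g(tree(u, true)).
Decompose node/3: x2 =?= 0,  true =?= true,  x2 =?= t.
Bind x2 := 0; substituting into the one remaining equation that mentions x2 gives: 0 =?= t.
Delete trivial equation true =?= true.
Bind t := 0; substituting into the one remaining equation that mentions t gives: u =?= mk(0, unit).
Bind u := mk(0, unit); substituting into the remaining equation gives: g(tree(y, true)) =?= g(tree(mk(0, unit), true)).
Decompose g/1: tree(y, true) =?= tree(mk(0, unit), true).
Decompose tree/2: y =?= mk(0, unit),  true =?= true.
Bind y := mk(0, unit); no other remaining equation mentions y.
Delete trivial equation true =?= true.
Applying the MGU to either side gives node(node(0, true, 0), mk(0, unit), g(tree(mk(0, unit), true))).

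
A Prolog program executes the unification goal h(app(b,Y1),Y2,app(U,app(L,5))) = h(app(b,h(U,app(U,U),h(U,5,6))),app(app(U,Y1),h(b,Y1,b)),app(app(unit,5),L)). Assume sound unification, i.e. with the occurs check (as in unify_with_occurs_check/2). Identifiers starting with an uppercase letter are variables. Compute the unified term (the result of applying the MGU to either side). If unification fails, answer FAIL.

Decompose h/3: app(b,Y1) = app(b,h(U,app(U,U),h(U,5,6))),  Y2 = app(app(U,Y1),h(b,Y1,b)),  app(U,app(L,5)) = app(app(unit,5),L).
Decompose app/2: b = b,  Y1 = h(U,app(U,U),h(U,5,6)).
Delete trivial equation b = b.
Bind Y1 := h(U,app(U,U),h(U,5,6)); substituting into the one remaining equation that mentions Y1 gives: Y2 = app(app(U,h(U,app(U,U),h(U,5,6))),h(b,h(U,app(U,U),h(U,5,6)),b)).
Bind Y2 := app(app(U,h(U,app(U,U),h(U,5,6))),h(b,h(U,app(U,U),h(U,5,6)),b)); no other remaining equation mentions Y2.
Decompose app/2: U = app(unit,5),  app(L,5) = L.
Bind U := app(unit,5); no other remaining equation mentions U. Substituting into the earlier bindings gives Y1 := h(app(unit,5),app(app(unit,5),app(unit,5)),h(app(unit,5),5,6)), Y2 := app(app(app(unit,5),h(app(unit,5),app(app(unit,5),app(unit,5)),h(app(unit,5),5,6))),h(b,h(app(unit,5),app(app(unit,5),app(unit,5)),h(app(unit,5),5,6)),b)).
Occurs check fails: L occurs in app(L,5); the equation L = app(L,5) has no finite solution.

FAIL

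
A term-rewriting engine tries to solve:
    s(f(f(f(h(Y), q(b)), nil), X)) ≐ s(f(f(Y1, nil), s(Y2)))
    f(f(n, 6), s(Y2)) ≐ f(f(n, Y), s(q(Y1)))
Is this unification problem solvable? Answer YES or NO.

Decompose s/1: f(f(f(h(Y), q(b)), nil), X) ≐ f(f(Y1, nil), s(Y2)).
Decompose f/2: f(f(h(Y), q(b)), nil) ≐ f(Y1, nil),  X ≐ s(Y2).
Decompose f/2: f(h(Y), q(b)) ≐ Y1,  nil ≐ nil.
Bind Y1 := f(h(Y), q(b)); substituting into the one remaining equation that mentions Y1 gives: f(f(n, 6), s(Y2)) ≐ f(f(n, Y), s(q(f(h(Y), q(b))))).
Delete trivial equation nil ≐ nil.
Bind X := s(Y2); no other remaining equation mentions X.
Decompose f/2: f(n, 6) ≐ f(n, Y),  s(Y2) ≐ s(q(f(h(Y), q(b)))).
Decompose f/2: n ≐ n,  6 ≐ Y.
Delete trivial equation n ≐ n.
Bind Y := 6; substituting into the remaining equation gives: s(Y2) ≐ s(q(f(h(6), q(b)))). Substituting into the earlier binding gives Y1 := f(h(6), q(b)).
Decompose s/1: Y2 ≐ q(f(h(6), q(b))).
Bind Y2 := q(f(h(6), q(b))). Substituting into the earlier binding gives X := s(q(f(h(6), q(b)))).
No equations remain and no clash or occurs-check failure arose, so a unifier exists.

YES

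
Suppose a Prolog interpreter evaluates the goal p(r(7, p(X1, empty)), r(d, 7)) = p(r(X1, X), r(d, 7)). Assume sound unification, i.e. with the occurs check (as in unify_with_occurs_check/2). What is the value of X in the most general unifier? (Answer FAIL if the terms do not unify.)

Decompose p/2: r(7, p(X1, empty)) = r(X1, X),  r(d, 7) = r(d, 7).
Decompose r/2: 7 = X1,  p(X1, empty) = X.
Bind X1 := 7; substituting into the one remaining equation that mentions X1 gives: p(7, empty) = X.
Bind X := p(7, empty); no other remaining equation mentions X.
Delete trivial equation r(d, 7) = r(d, 7).
MGU = { X1 = 7, X = p(7, empty) }, so X = p(7, empty).

p(7, empty)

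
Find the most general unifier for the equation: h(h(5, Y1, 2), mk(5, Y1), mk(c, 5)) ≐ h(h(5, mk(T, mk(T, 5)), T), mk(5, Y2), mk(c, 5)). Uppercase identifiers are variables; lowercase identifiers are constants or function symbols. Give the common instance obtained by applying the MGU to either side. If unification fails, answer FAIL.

h(h(5, mk(2, mk(2, 5)), 2), mk(5, mk(2, mk(2, 5))), mk(c, 5))

Decompose h/3: h(5, Y1, 2) ≐ h(5, mk(T, mk(T, 5)), T),  mk(5, Y1) ≐ mk(5, Y2),  mk(c, 5) ≐ mk(c, 5).
Decompose h/3: 5 ≐ 5,  Y1 ≐ mk(T, mk(T, 5)),  2 ≐ T.
Delete trivial equation 5 ≐ 5.
Bind Y1 := mk(T, mk(T, 5)); substituting into the one remaining equation that mentions Y1 gives: mk(5, mk(T, mk(T, 5))) ≐ mk(5, Y2).
Bind T := 2; substituting into the one remaining equation that mentions T gives: mk(5, mk(2, mk(2, 5))) ≐ mk(5, Y2). Substituting into the earlier binding gives Y1 := mk(2, mk(2, 5)).
Decompose mk/2: 5 ≐ 5,  mk(2, mk(2, 5)) ≐ Y2.
Delete trivial equation 5 ≐ 5.
Bind Y2 := mk(2, mk(2, 5)); no other remaining equation mentions Y2.
Delete trivial equation mk(c, 5) ≐ mk(c, 5).
Applying the MGU to either side gives h(h(5, mk(2, mk(2, 5)), 2), mk(5, mk(2, mk(2, 5))), mk(c, 5)).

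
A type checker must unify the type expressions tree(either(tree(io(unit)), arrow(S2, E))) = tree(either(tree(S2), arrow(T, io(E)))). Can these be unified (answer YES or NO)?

NO

Decompose tree/1: either(tree(io(unit)), arrow(S2, E)) = either(tree(S2), arrow(T, io(E))).
Decompose either/2: tree(io(unit)) = tree(S2),  arrow(S2, E) = arrow(T, io(E)).
Decompose tree/1: io(unit) = S2.
Bind S2 := io(unit); substituting into the remaining equation gives: arrow(io(unit), E) = arrow(T, io(E)).
Decompose arrow/2: io(unit) = T,  E = io(E).
Bind T := io(unit); no other remaining equation mentions T.
Occurs check fails: E occurs in io(E); the equation E = io(E) has no finite solution.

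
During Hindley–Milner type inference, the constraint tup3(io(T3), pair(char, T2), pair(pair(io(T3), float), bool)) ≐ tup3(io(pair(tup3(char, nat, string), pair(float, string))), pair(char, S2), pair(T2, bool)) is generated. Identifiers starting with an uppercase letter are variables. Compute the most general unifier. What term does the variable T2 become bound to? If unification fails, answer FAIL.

Decompose tup3/3: io(T3) ≐ io(pair(tup3(char, nat, string), pair(float, string))),  pair(char, T2) ≐ pair(char, S2),  pair(pair(io(T3), float), bool) ≐ pair(T2, bool).
Decompose io/1: T3 ≐ pair(tup3(char, nat, string), pair(float, string)).
Bind T3 := pair(tup3(char, nat, string), pair(float, string)); substituting into the one remaining equation that mentions T3 gives: pair(pair(io(pair(tup3(char, nat, string), pair(float, string))), float), bool) ≐ pair(T2, bool).
Decompose pair/2: char ≐ char,  T2 ≐ S2.
Delete trivial equation char ≐ char.
Bind T2 := S2; substituting into the remaining equation gives: pair(pair(io(pair(tup3(char, nat, string), pair(float, string))), float), bool) ≐ pair(S2, bool).
Decompose pair/2: pair(io(pair(tup3(char, nat, string), pair(float, string))), float) ≐ S2,  bool ≐ bool.
Bind S2 := pair(io(pair(tup3(char, nat, string), pair(float, string))), float); no other remaining equation mentions S2. Substituting into the earlier binding gives T2 := pair(io(pair(tup3(char, nat, string), pair(float, string))), float).
Delete trivial equation bool ≐ bool.
MGU = { T3 -> pair(tup3(char, nat, string), pair(float, string)), T2 -> pair(io(pair(tup3(char, nat, string), pair(float, string))), float), S2 -> pair(io(pair(tup3(char, nat, string), pair(float, string))), float) }, so T2 -> pair(io(pair(tup3(char, nat, string), pair(float, string))), float).

pair(io(pair(tup3(char, nat, string), pair(float, string))), float)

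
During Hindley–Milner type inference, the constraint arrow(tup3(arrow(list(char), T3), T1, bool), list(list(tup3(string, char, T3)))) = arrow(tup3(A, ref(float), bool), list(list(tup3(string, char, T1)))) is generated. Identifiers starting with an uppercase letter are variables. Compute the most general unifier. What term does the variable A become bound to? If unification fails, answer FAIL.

Decompose arrow/2: tup3(arrow(list(char), T3), T1, bool) = tup3(A, ref(float), bool),  list(list(tup3(string, char, T3))) = list(list(tup3(string, char, T1))).
Decompose tup3/3: arrow(list(char), T3) = A,  T1 = ref(float),  bool = bool.
Bind A := arrow(list(char), T3); no other remaining equation mentions A.
Bind T1 := ref(float); substituting into the one remaining equation that mentions T1 gives: list(list(tup3(string, char, T3))) = list(list(tup3(string, char, ref(float)))).
Delete trivial equation bool = bool.
Decompose list/1: list(tup3(string, char, T3)) = list(tup3(string, char, ref(float))).
Decompose list/1: tup3(string, char, T3) = tup3(string, char, ref(float)).
Decompose tup3/3: string = string,  char = char,  T3 = ref(float).
Delete trivial equation string = string.
Delete trivial equation char = char.
Bind T3 := ref(float). Substituting into the earlier binding gives A := arrow(list(char), ref(float)).
MGU = { A := arrow(list(char), ref(float)), T1 := ref(float), T3 := ref(float) }, so A := arrow(list(char), ref(float)).

arrow(list(char), ref(float))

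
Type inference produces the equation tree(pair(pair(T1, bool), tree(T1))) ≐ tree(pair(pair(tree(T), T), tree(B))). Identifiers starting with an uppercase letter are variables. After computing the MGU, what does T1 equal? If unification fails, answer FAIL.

tree(bool)

Decompose tree/1: pair(pair(T1, bool), tree(T1)) ≐ pair(pair(tree(T), T), tree(B)).
Decompose pair/2: pair(T1, bool) ≐ pair(tree(T), T),  tree(T1) ≐ tree(B).
Decompose pair/2: T1 ≐ tree(T),  bool ≐ T.
Bind T1 := tree(T); substituting into the one remaining equation that mentions T1 gives: tree(tree(T)) ≐ tree(B).
Bind T := bool; substituting into the remaining equation gives: tree(tree(bool)) ≐ tree(B). Substituting into the earlier binding gives T1 := tree(bool).
Decompose tree/1: tree(bool) ≐ B.
Bind B := tree(bool).
MGU = { T1 ↦ tree(bool), T ↦ bool, B ↦ tree(bool) }, so T1 ↦ tree(bool).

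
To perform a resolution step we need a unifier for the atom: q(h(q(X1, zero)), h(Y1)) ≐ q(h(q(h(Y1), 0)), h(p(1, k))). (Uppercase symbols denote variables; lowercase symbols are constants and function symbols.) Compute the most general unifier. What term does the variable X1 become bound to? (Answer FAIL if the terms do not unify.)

FAIL

Decompose q/2: h(q(X1, zero)) ≐ h(q(h(Y1), 0)),  h(Y1) ≐ h(p(1, k)).
Decompose h/1: q(X1, zero) ≐ q(h(Y1), 0).
Decompose q/2: X1 ≐ h(Y1),  zero ≐ 0.
Bind X1 := h(Y1); no other remaining equation mentions X1.
Clash: constants zero and 0 differ; no unifier exists.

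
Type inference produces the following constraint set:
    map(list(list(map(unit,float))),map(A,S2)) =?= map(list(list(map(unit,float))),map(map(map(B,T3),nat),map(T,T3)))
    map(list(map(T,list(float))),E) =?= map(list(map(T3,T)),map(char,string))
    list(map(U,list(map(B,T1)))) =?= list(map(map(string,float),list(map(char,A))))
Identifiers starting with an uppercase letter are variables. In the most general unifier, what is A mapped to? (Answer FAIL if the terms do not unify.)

Decompose map/2: list(list(map(unit,float))) =?= list(list(map(unit,float))),  map(A,S2) =?= map(map(map(B,T3),nat),map(T,T3)).
Delete trivial equation list(list(map(unit,float))) =?= list(list(map(unit,float))).
Decompose map/2: A =?= map(map(B,T3),nat),  S2 =?= map(T,T3).
Bind A := map(map(B,T3),nat); substituting into the one remaining equation that mentions A gives: list(map(U,list(map(B,T1)))) =?= list(map(map(string,float),list(map(char,map(map(B,T3),nat))))).
Bind S2 := map(T,T3); no other remaining equation mentions S2.
Decompose map/2: list(map(T,list(float))) =?= list(map(T3,T)),  E =?= map(char,string).
Decompose list/1: map(T,list(float)) =?= map(T3,T).
Decompose map/2: T =?= T3,  list(float) =?= T.
Bind T := T3; substituting into the one remaining equation that mentions T gives: list(float) =?= T3. Substituting into the earlier binding gives S2 := map(T3,T3).
Bind T3 := list(float); substituting into the one remaining equation that mentions T3 gives: list(map(U,list(map(B,T1)))) =?= list(map(map(string,float),list(map(char,map(map(B,list(float)),nat))))). Substituting into the earlier bindings gives A := map(map(B,list(float)),nat), S2 := map(list(float),list(float)), T := list(float).
Bind E := map(char,string); no other remaining equation mentions E.
Decompose list/1: map(U,list(map(B,T1))) =?= map(map(string,float),list(map(char,map(map(B,list(float)),nat)))).
Decompose map/2: U =?= map(string,float),  list(map(B,T1)) =?= list(map(char,map(map(B,list(float)),nat))).
Bind U := map(string,float); no other remaining equation mentions U.
Decompose list/1: map(B,T1) =?= map(char,map(map(B,list(float)),nat)).
Decompose map/2: B =?= char,  T1 =?= map(map(B,list(float)),nat).
Bind B := char; substituting into the remaining equation gives: T1 =?= map(map(char,list(float)),nat). Substituting into the earlier binding gives A := map(map(char,list(float)),nat).
Bind T1 := map(map(char,list(float)),nat).
MGU = { A -> map(map(char,list(float)),nat), S2 -> map(list(float),list(float)), T -> list(float), T3 -> list(float), E -> map(char,string), U -> map(string,float), B -> char, T1 -> map(map(char,list(float)),nat) }, so A -> map(map(char,list(float)),nat).

map(map(char,list(float)),nat)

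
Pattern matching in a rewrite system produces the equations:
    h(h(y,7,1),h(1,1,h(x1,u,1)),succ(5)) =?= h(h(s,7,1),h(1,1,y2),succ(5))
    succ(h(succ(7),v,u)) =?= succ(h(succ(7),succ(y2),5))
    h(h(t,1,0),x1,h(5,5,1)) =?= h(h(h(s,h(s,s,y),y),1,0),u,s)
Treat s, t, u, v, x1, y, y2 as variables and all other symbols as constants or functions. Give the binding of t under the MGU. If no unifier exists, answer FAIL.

Decompose h/3: h(y,7,1) =?= h(s,7,1),  h(1,1,h(x1,u,1)) =?= h(1,1,y2),  succ(5) =?= succ(5).
Decompose h/3: y =?= s,  7 =?= 7,  1 =?= 1.
Bind y := s; substituting into the one remaining equation that mentions y gives: h(h(t,1,0),x1,h(5,5,1)) =?= h(h(h(s,h(s,s,s),s),1,0),u,s).
Delete trivial equation 7 =?= 7.
Delete trivial equation 1 =?= 1.
Decompose h/3: 1 =?= 1,  1 =?= 1,  h(x1,u,1) =?= y2.
Delete trivial equation 1 =?= 1.
Delete trivial equation 1 =?= 1.
Bind y2 := h(x1,u,1); substituting into the one remaining equation that mentions y2 gives: succ(h(succ(7),v,u)) =?= succ(h(succ(7),succ(h(x1,u,1)),5)).
Delete trivial equation succ(5) =?= succ(5).
Decompose succ/1: h(succ(7),v,u) =?= h(succ(7),succ(h(x1,u,1)),5).
Decompose h/3: succ(7) =?= succ(7),  v =?= succ(h(x1,u,1)),  u =?= 5.
Delete trivial equation succ(7) =?= succ(7).
Bind v := succ(h(x1,u,1)); no other remaining equation mentions v.
Bind u := 5; substituting into the remaining equation gives: h(h(t,1,0),x1,h(5,5,1)) =?= h(h(h(s,h(s,s,s),s),1,0),5,s). Substituting into the earlier bindings gives y2 := h(x1,5,1), v := succ(h(x1,5,1)).
Decompose h/3: h(t,1,0) =?= h(h(s,h(s,s,s),s),1,0),  x1 =?= 5,  h(5,5,1) =?= s.
Decompose h/3: t =?= h(s,h(s,s,s),s),  1 =?= 1,  0 =?= 0.
Bind t := h(s,h(s,s,s),s); no other remaining equation mentions t.
Delete trivial equation 1 =?= 1.
Delete trivial equation 0 =?= 0.
Bind x1 := 5; no other remaining equation mentions x1. Substituting into the earlier bindings gives y2 := h(5,5,1), v := succ(h(5,5,1)).
Bind s := h(5,5,1). Substituting into the earlier bindings gives y := h(5,5,1), t := h(h(5,5,1),h(h(5,5,1),h(5,5,1),h(5,5,1)),h(5,5,1)).
MGU = { y ↦ h(5,5,1), y2 ↦ h(5,5,1), v ↦ succ(h(5,5,1)), u ↦ 5, t ↦ h(h(5,5,1),h(h(5,5,1),h(5,5,1),h(5,5,1)),h(5,5,1)), x1 ↦ 5, s ↦ h(5,5,1) }, so t ↦ h(h(5,5,1),h(h(5,5,1),h(5,5,1),h(5,5,1)),h(5,5,1)).

h(h(5,5,1),h(h(5,5,1),h(5,5,1),h(5,5,1)),h(5,5,1))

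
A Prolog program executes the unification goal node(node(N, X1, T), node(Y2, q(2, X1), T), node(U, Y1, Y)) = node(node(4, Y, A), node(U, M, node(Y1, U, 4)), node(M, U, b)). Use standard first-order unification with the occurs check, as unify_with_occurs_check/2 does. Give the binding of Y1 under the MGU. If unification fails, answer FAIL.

q(2, b)

Decompose node/3: node(N, X1, T) = node(4, Y, A),  node(Y2, q(2, X1), T) = node(U, M, node(Y1, U, 4)),  node(U, Y1, Y) = node(M, U, b).
Decompose node/3: N = 4,  X1 = Y,  T = A.
Bind N := 4; no other remaining equation mentions N.
Bind X1 := Y; substituting into the one remaining equation that mentions X1 gives: node(Y2, q(2, Y), T) = node(U, M, node(Y1, U, 4)).
Bind T := A; substituting into the one remaining equation that mentions T gives: node(Y2, q(2, Y), A) = node(U, M, node(Y1, U, 4)).
Decompose node/3: Y2 = U,  q(2, Y) = M,  A = node(Y1, U, 4).
Bind Y2 := U; no other remaining equation mentions Y2.
Bind M := q(2, Y); substituting into the one remaining equation that mentions M gives: node(U, Y1, Y) = node(q(2, Y), U, b).
Bind A := node(Y1, U, 4); no other remaining equation mentions A. Substituting into the earlier binding gives T := node(Y1, U, 4).
Decompose node/3: U = q(2, Y),  Y1 = U,  Y = b.
Bind U := q(2, Y); substituting into the one remaining equation that mentions U gives: Y1 = q(2, Y). Substituting into the earlier bindings gives T := node(Y1, q(2, Y), 4), Y2 := q(2, Y), A := node(Y1, q(2, Y), 4).
Bind Y1 := q(2, Y); no other remaining equation mentions Y1. Substituting into the earlier bindings gives T := node(q(2, Y), q(2, Y), 4), A := node(q(2, Y), q(2, Y), 4).
Bind Y := b. Substituting into the earlier bindings gives X1 := b, T := node(q(2, b), q(2, b), 4), Y2 := q(2, b), M := q(2, b), A := node(q(2, b), q(2, b), 4), U := q(2, b), Y1 := q(2, b).
MGU = { N ↦ 4, X1 ↦ b, T ↦ node(q(2, b), q(2, b), 4), Y2 ↦ q(2, b), M ↦ q(2, b), A ↦ node(q(2, b), q(2, b), 4), U ↦ q(2, b), Y1 ↦ q(2, b), Y ↦ b }, so Y1 ↦ q(2, b).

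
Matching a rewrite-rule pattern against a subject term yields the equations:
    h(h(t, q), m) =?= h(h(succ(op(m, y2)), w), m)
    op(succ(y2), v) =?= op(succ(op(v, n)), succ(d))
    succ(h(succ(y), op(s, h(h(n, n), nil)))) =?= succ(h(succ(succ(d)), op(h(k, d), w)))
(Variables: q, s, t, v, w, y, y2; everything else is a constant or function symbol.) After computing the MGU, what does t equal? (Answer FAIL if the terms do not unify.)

Decompose h/2: h(t, q) =?= h(succ(op(m, y2)), w),  m =?= m.
Decompose h/2: t =?= succ(op(m, y2)),  q =?= w.
Bind t := succ(op(m, y2)); no other remaining equation mentions t.
Bind q := w; no other remaining equation mentions q.
Delete trivial equation m =?= m.
Decompose op/2: succ(y2) =?= succ(op(v, n)),  v =?= succ(d).
Decompose succ/1: y2 =?= op(v, n).
Bind y2 := op(v, n); no other remaining equation mentions y2. Substituting into the earlier binding gives t := succ(op(m, op(v, n))).
Bind v := succ(d); no other remaining equation mentions v. Substituting into the earlier bindings gives t := succ(op(m, op(succ(d), n))), y2 := op(succ(d), n).
Decompose succ/1: h(succ(y), op(s, h(h(n, n), nil))) =?= h(succ(succ(d)), op(h(k, d), w)).
Decompose h/2: succ(y) =?= succ(succ(d)),  op(s, h(h(n, n), nil)) =?= op(h(k, d), w).
Decompose succ/1: y =?= succ(d).
Bind y := succ(d); no other remaining equation mentions y.
Decompose op/2: s =?= h(k, d),  h(h(n, n), nil) =?= w.
Bind s := h(k, d); no other remaining equation mentions s.
Bind w := h(h(n, n), nil). Substituting into the earlier binding gives q := h(h(n, n), nil).
MGU = { t := succ(op(m, op(succ(d), n))), q := h(h(n, n), nil), y2 := op(succ(d), n), v := succ(d), y := succ(d), s := h(k, d), w := h(h(n, n), nil) }, so t := succ(op(m, op(succ(d), n))).

succ(op(m, op(succ(d), n)))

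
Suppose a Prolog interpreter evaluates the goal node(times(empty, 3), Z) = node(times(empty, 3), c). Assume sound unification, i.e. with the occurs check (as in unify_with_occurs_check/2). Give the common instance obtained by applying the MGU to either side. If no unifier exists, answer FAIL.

node(times(empty, 3), c)

Decompose node/2: times(empty, 3) = times(empty, 3),  Z = c.
Delete trivial equation times(empty, 3) = times(empty, 3).
Bind Z := c.
Applying the MGU to either side gives node(times(empty, 3), c).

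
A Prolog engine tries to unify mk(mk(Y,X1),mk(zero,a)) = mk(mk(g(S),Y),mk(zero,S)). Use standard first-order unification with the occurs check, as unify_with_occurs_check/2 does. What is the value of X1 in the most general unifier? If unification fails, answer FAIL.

Decompose mk/2: mk(Y,X1) = mk(g(S),Y),  mk(zero,a) = mk(zero,S).
Decompose mk/2: Y = g(S),  X1 = Y.
Bind Y := g(S); substituting into the one remaining equation that mentions Y gives: X1 = g(S).
Bind X1 := g(S); no other remaining equation mentions X1.
Decompose mk/2: zero = zero,  a = S.
Delete trivial equation zero = zero.
Bind S := a. Substituting into the earlier bindings gives Y := g(a), X1 := g(a).
MGU = { Y ↦ g(a), X1 ↦ g(a), S ↦ a }, so X1 ↦ g(a).

g(a)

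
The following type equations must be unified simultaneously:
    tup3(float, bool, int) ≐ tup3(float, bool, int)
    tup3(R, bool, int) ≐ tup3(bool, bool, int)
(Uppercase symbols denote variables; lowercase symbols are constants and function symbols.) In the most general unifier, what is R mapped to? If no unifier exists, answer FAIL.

bool

Delete trivial equation tup3(float, bool, int) ≐ tup3(float, bool, int).
Decompose tup3/3: R ≐ bool,  bool ≐ bool,  int ≐ int.
Bind R := bool; no other remaining equation mentions R.
Delete trivial equation bool ≐ bool.
Delete trivial equation int ≐ int.
MGU = { R := bool }, so R := bool.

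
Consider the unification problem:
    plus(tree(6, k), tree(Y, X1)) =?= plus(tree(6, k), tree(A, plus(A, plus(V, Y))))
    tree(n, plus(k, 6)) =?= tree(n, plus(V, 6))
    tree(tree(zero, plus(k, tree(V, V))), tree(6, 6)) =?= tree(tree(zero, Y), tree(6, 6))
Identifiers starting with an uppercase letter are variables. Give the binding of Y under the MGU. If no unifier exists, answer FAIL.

Decompose plus/2: tree(6, k) =?= tree(6, k),  tree(Y, X1) =?= tree(A, plus(A, plus(V, Y))).
Delete trivial equation tree(6, k) =?= tree(6, k).
Decompose tree/2: Y =?= A,  X1 =?= plus(A, plus(V, Y)).
Bind Y := A; substituting into the 2 remaining equations that mention Y gives: X1 =?= plus(A, plus(V, A)),  tree(tree(zero, plus(k, tree(V, V))), tree(6, 6)) =?= tree(tree(zero, A), tree(6, 6)).
Bind X1 := plus(A, plus(V, A)); no other remaining equation mentions X1.
Decompose tree/2: n =?= n,  plus(k, 6) =?= plus(V, 6).
Delete trivial equation n =?= n.
Decompose plus/2: k =?= V,  6 =?= 6.
Bind V := k; substituting into the one remaining equation that mentions V gives: tree(tree(zero, plus(k, tree(k, k))), tree(6, 6)) =?= tree(tree(zero, A), tree(6, 6)). Substituting into the earlier binding gives X1 := plus(A, plus(k, A)).
Delete trivial equation 6 =?= 6.
Decompose tree/2: tree(zero, plus(k, tree(k, k))) =?= tree(zero, A),  tree(6, 6) =?= tree(6, 6).
Decompose tree/2: zero =?= zero,  plus(k, tree(k, k)) =?= A.
Delete trivial equation zero =?= zero.
Bind A := plus(k, tree(k, k)); no other remaining equation mentions A. Substituting into the earlier bindings gives Y := plus(k, tree(k, k)), X1 := plus(plus(k, tree(k, k)), plus(k, plus(k, tree(k, k)))).
Delete trivial equation tree(6, 6) =?= tree(6, 6).
MGU = { Y ↦ plus(k, tree(k, k)), X1 ↦ plus(plus(k, tree(k, k)), plus(k, plus(k, tree(k, k)))), V ↦ k, A ↦ plus(k, tree(k, k)) }, so Y ↦ plus(k, tree(k, k)).

plus(k, tree(k, k))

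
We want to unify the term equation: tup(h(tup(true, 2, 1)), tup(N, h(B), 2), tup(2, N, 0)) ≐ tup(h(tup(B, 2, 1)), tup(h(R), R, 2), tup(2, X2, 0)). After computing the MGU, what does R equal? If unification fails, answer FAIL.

h(true)

Decompose tup/3: h(tup(true, 2, 1)) ≐ h(tup(B, 2, 1)),  tup(N, h(B), 2) ≐ tup(h(R), R, 2),  tup(2, N, 0) ≐ tup(2, X2, 0).
Decompose h/1: tup(true, 2, 1) ≐ tup(B, 2, 1).
Decompose tup/3: true ≐ B,  2 ≐ 2,  1 ≐ 1.
Bind B := true; substituting into the one remaining equation that mentions B gives: tup(N, h(true), 2) ≐ tup(h(R), R, 2).
Delete trivial equation 2 ≐ 2.
Delete trivial equation 1 ≐ 1.
Decompose tup/3: N ≐ h(R),  h(true) ≐ R,  2 ≐ 2.
Bind N := h(R); substituting into the one remaining equation that mentions N gives: tup(2, h(R), 0) ≐ tup(2, X2, 0).
Bind R := h(true); substituting into the one remaining equation that mentions R gives: tup(2, h(h(true)), 0) ≐ tup(2, X2, 0). Substituting into the earlier binding gives N := h(h(true)).
Delete trivial equation 2 ≐ 2.
Decompose tup/3: 2 ≐ 2,  h(h(true)) ≐ X2,  0 ≐ 0.
Delete trivial equation 2 ≐ 2.
Bind X2 := h(h(true)); no other remaining equation mentions X2.
Delete trivial equation 0 ≐ 0.
MGU = { B ↦ true, N ↦ h(h(true)), R ↦ h(true), X2 ↦ h(h(true)) }, so R ↦ h(true).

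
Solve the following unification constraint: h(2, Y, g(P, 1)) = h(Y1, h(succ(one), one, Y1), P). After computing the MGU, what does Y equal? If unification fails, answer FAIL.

FAIL

Decompose h/3: 2 = Y1,  Y = h(succ(one), one, Y1),  g(P, 1) = P.
Bind Y1 := 2; substituting into the one remaining equation that mentions Y1 gives: Y = h(succ(one), one, 2).
Bind Y := h(succ(one), one, 2); no other remaining equation mentions Y.
Occurs check fails: P occurs in g(P, 1); the equation P = g(P, 1) has no finite solution.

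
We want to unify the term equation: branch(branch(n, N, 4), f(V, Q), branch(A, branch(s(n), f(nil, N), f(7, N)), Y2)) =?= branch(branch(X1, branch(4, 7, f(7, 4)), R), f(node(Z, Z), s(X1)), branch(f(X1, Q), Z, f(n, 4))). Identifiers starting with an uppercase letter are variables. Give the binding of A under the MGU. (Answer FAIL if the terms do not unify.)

f(n, s(n))

Decompose branch/3: branch(n, N, 4) =?= branch(X1, branch(4, 7, f(7, 4)), R),  f(V, Q) =?= f(node(Z, Z), s(X1)),  branch(A, branch(s(n), f(nil, N), f(7, N)), Y2) =?= branch(f(X1, Q), Z, f(n, 4)).
Decompose branch/3: n =?= X1,  N =?= branch(4, 7, f(7, 4)),  4 =?= R.
Bind X1 := n; substituting into the 2 remaining equations that mention X1 gives: f(V, Q) =?= f(node(Z, Z), s(n)),  branch(A, branch(s(n), f(nil, N), f(7, N)), Y2) =?= branch(f(n, Q), Z, f(n, 4)).
Bind N := branch(4, 7, f(7, 4)); substituting into the one remaining equation that mentions N gives: branch(A, branch(s(n), f(nil, branch(4, 7, f(7, 4))), f(7, branch(4, 7, f(7, 4)))), Y2) =?= branch(f(n, Q), Z, f(n, 4)).
Bind R := 4; no other remaining equation mentions R.
Decompose f/2: V =?= node(Z, Z),  Q =?= s(n).
Bind V := node(Z, Z); no other remaining equation mentions V.
Bind Q := s(n); substituting into the remaining equation gives: branch(A, branch(s(n), f(nil, branch(4, 7, f(7, 4))), f(7, branch(4, 7, f(7, 4)))), Y2) =?= branch(f(n, s(n)), Z, f(n, 4)).
Decompose branch/3: A =?= f(n, s(n)),  branch(s(n), f(nil, branch(4, 7, f(7, 4))), f(7, branch(4, 7, f(7, 4)))) =?= Z,  Y2 =?= f(n, 4).
Bind A := f(n, s(n)); no other remaining equation mentions A.
Bind Z := branch(s(n), f(nil, branch(4, 7, f(7, 4))), f(7, branch(4, 7, f(7, 4)))); no other remaining equation mentions Z. Substituting into the earlier binding gives V := node(branch(s(n), f(nil, branch(4, 7, f(7, 4))), f(7, branch(4, 7, f(7, 4)))), branch(s(n), f(nil, branch(4, 7, f(7, 4))), f(7, branch(4, 7, f(7, 4))))).
Bind Y2 := f(n, 4).
MGU = { X1 := n, N := branch(4, 7, f(7, 4)), R := 4, V := node(branch(s(n), f(nil, branch(4, 7, f(7, 4))), f(7, branch(4, 7, f(7, 4)))), branch(s(n), f(nil, branch(4, 7, f(7, 4))), f(7, branch(4, 7, f(7, 4))))), Q := s(n), A := f(n, s(n)), Z := branch(s(n), f(nil, branch(4, 7, f(7, 4))), f(7, branch(4, 7, f(7, 4)))), Y2 := f(n, 4) }, so A := f(n, s(n)).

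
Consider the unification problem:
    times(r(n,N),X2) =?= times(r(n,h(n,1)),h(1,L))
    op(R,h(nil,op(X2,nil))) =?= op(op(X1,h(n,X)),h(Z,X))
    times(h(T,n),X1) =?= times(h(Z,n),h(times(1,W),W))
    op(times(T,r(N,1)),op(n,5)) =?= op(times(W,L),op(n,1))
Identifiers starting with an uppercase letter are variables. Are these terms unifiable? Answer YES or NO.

Decompose times/2: r(n,N) =?= r(n,h(n,1)),  X2 =?= h(1,L).
Decompose r/2: n =?= n,  N =?= h(n,1).
Delete trivial equation n =?= n.
Bind N := h(n,1); substituting into the one remaining equation that mentions N gives: op(times(T,r(h(n,1),1)),op(n,5)) =?= op(times(W,L),op(n,1)).
Bind X2 := h(1,L); substituting into the one remaining equation that mentions X2 gives: op(R,h(nil,op(h(1,L),nil))) =?= op(op(X1,h(n,X)),h(Z,X)).
Decompose op/2: R =?= op(X1,h(n,X)),  h(nil,op(h(1,L),nil)) =?= h(Z,X).
Bind R := op(X1,h(n,X)); no other remaining equation mentions R.
Decompose h/2: nil =?= Z,  op(h(1,L),nil) =?= X.
Bind Z := nil; substituting into the one remaining equation that mentions Z gives: times(h(T,n),X1) =?= times(h(nil,n),h(times(1,W),W)).
Bind X := op(h(1,L),nil); no other remaining equation mentions X. Substituting into the earlier binding gives R := op(X1,h(n,op(h(1,L),nil))).
Decompose times/2: h(T,n) =?= h(nil,n),  X1 =?= h(times(1,W),W).
Decompose h/2: T =?= nil,  n =?= n.
Bind T := nil; substituting into the one remaining equation that mentions T gives: op(times(nil,r(h(n,1),1)),op(n,5)) =?= op(times(W,L),op(n,1)).
Delete trivial equation n =?= n.
Bind X1 := h(times(1,W),W); no other remaining equation mentions X1. Substituting into the earlier binding gives R := op(h(times(1,W),W),h(n,op(h(1,L),nil))).
Decompose op/2: times(nil,r(h(n,1),1)) =?= times(W,L),  op(n,5) =?= op(n,1).
Decompose times/2: nil =?= W,  r(h(n,1),1) =?= L.
Bind W := nil; no other remaining equation mentions W. Substituting into the earlier bindings gives R := op(h(times(1,nil),nil),h(n,op(h(1,L),nil))), X1 := h(times(1,nil),nil).
Bind L := r(h(n,1),1); no other remaining equation mentions L. Substituting into the earlier bindings gives X2 := h(1,r(h(n,1),1)), R := op(h(times(1,nil),nil),h(n,op(h(1,r(h(n,1),1)),nil))), X := op(h(1,r(h(n,1),1)),nil).
Decompose op/2: n =?= n,  5 =?= 1.
Delete trivial equation n =?= n.
Clash: constants 5 and 1 differ; no unifier exists.

NO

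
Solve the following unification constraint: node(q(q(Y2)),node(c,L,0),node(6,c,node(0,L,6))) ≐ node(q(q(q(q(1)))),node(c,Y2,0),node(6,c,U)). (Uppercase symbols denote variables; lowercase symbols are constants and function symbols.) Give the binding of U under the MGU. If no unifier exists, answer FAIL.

Decompose node/3: q(q(Y2)) ≐ q(q(q(q(1)))),  node(c,L,0) ≐ node(c,Y2,0),  node(6,c,node(0,L,6)) ≐ node(6,c,U).
Decompose q/1: q(Y2) ≐ q(q(q(1))).
Decompose q/1: Y2 ≐ q(q(1)).
Bind Y2 := q(q(1)); substituting into the one remaining equation that mentions Y2 gives: node(c,L,0) ≐ node(c,q(q(1)),0).
Decompose node/3: c ≐ c,  L ≐ q(q(1)),  0 ≐ 0.
Delete trivial equation c ≐ c.
Bind L := q(q(1)); substituting into the one remaining equation that mentions L gives: node(6,c,node(0,q(q(1)),6)) ≐ node(6,c,U).
Delete trivial equation 0 ≐ 0.
Decompose node/3: 6 ≐ 6,  c ≐ c,  node(0,q(q(1)),6) ≐ U.
Delete trivial equation 6 ≐ 6.
Delete trivial equation c ≐ c.
Bind U := node(0,q(q(1)),6).
MGU = { Y2 := q(q(1)), L := q(q(1)), U := node(0,q(q(1)),6) }, so U := node(0,q(q(1)),6).

node(0,q(q(1)),6)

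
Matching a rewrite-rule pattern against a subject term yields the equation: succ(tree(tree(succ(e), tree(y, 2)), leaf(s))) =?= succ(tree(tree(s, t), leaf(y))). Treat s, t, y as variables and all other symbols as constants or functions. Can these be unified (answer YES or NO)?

YES

Decompose succ/1: tree(tree(succ(e), tree(y, 2)), leaf(s)) =?= tree(tree(s, t), leaf(y)).
Decompose tree/2: tree(succ(e), tree(y, 2)) =?= tree(s, t),  leaf(s) =?= leaf(y).
Decompose tree/2: succ(e) =?= s,  tree(y, 2) =?= t.
Bind s := succ(e); substituting into the one remaining equation that mentions s gives: leaf(succ(e)) =?= leaf(y).
Bind t := tree(y, 2); no other remaining equation mentions t.
Decompose leaf/1: succ(e) =?= y.
Bind y := succ(e). Substituting into the earlier binding gives t := tree(succ(e), 2).
No equations remain and no clash or occurs-check failure arose, so a unifier exists.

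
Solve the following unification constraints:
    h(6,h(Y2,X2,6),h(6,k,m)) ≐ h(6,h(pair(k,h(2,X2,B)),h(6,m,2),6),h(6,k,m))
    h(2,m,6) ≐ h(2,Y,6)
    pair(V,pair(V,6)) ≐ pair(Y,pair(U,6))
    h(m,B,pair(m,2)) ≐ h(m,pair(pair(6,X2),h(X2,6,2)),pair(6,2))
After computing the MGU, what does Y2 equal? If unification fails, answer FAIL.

Decompose h/3: 6 ≐ 6,  h(Y2,X2,6) ≐ h(pair(k,h(2,X2,B)),h(6,m,2),6),  h(6,k,m) ≐ h(6,k,m).
Delete trivial equation 6 ≐ 6.
Decompose h/3: Y2 ≐ pair(k,h(2,X2,B)),  X2 ≐ h(6,m,2),  6 ≐ 6.
Bind Y2 := pair(k,h(2,X2,B)); no other remaining equation mentions Y2.
Bind X2 := h(6,m,2); substituting into the one remaining equation that mentions X2 gives: h(m,B,pair(m,2)) ≐ h(m,pair(pair(6,h(6,m,2)),h(h(6,m,2),6,2)),pair(6,2)). Substituting into the earlier binding gives Y2 := pair(k,h(2,h(6,m,2),B)).
Delete trivial equation 6 ≐ 6.
Delete trivial equation h(6,k,m) ≐ h(6,k,m).
Decompose h/3: 2 ≐ 2,  m ≐ Y,  6 ≐ 6.
Delete trivial equation 2 ≐ 2.
Bind Y := m; substituting into the one remaining equation that mentions Y gives: pair(V,pair(V,6)) ≐ pair(m,pair(U,6)).
Delete trivial equation 6 ≐ 6.
Decompose pair/2: V ≐ m,  pair(V,6) ≐ pair(U,6).
Bind V := m; substituting into the one remaining equation that mentions V gives: pair(m,6) ≐ pair(U,6).
Decompose pair/2: m ≐ U,  6 ≐ 6.
Bind U := m; no other remaining equation mentions U.
Delete trivial equation 6 ≐ 6.
Decompose h/3: m ≐ m,  B ≐ pair(pair(6,h(6,m,2)),h(h(6,m,2),6,2)),  pair(m,2) ≐ pair(6,2).
Delete trivial equation m ≐ m.
Bind B := pair(pair(6,h(6,m,2)),h(h(6,m,2),6,2)); no other remaining equation mentions B. Substituting into the earlier binding gives Y2 := pair(k,h(2,h(6,m,2),pair(pair(6,h(6,m,2)),h(h(6,m,2),6,2)))).
Decompose pair/2: m ≐ 6,  2 ≐ 2.
Clash: constants m and 6 differ; no unifier exists.

FAIL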